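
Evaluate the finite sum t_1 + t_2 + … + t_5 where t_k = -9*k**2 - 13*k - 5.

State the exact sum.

t_(k+1)/t_k = (9*k**2 + 31*k + 27)/(9*k**2 + 13*k + 5).
Gosper form: A/B · C(k+1)/C(k) with A=1, B=1, C=k**2 + 13*k/9 + 5/9.
f must satisfy (1)·f(k+1) − (1)·f(k) = k**2 + 13*k/9 + 5/9.
Degrees (0,0,2) ⇒ d ≤ 3.
Solve for f: f(k) = k**2*(3*k + 2)/9 (degree 3 ≤ 3).
So s_k = (B(k−1)f/C)·t_k = (k**2*(3*k + 2)/(9*k**2 + 13*k + 5))·t_k = k**2*(-3*k - 2).
Δs = -9*k**2 - 13*k - 5, as required.
Evaluate s at k=6 and k=1: -720 and -5; difference -715.

Σ = -715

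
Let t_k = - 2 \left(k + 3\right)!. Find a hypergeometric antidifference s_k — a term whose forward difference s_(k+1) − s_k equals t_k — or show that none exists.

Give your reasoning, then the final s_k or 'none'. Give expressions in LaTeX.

Ratio r(k) = k + 4.
Factor: A=k + 4; B=1; C=1.
Set up (k + 4)·f(k+1) − (1)·f(k) − (1) = 0.
d = -1 from the (1,0,0) case.
d = -1 < 0 ⇒ no nonzero polynomial f; not summable.

no hypergeometric antidifference exists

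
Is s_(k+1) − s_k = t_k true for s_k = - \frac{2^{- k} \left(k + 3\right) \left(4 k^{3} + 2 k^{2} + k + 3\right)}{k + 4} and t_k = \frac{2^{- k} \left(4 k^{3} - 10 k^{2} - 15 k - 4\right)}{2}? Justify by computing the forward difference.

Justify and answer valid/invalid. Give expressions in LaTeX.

s_(k+1) = -(k + 4)*(k + 4*(k + 1)**3 + 2*(k + 1)**2 + 4)/(2*2**k*(k + 5))
s_(k+1) − s_k = (4*k**5 + 22*k**4 - 39*k**3 - 288*k**2 - 274*k - 70)/(2*2**k*(k**2 + 9*k + 20))
(s_(k+1) − s_k) − t_k = (-4*k**4 - 14*k**3 + 51*k**2 + 62*k + 10)/(2*2**k*(k**2 + 9*k + 20))

Invalid: residual \frac{2^{- k} \left(- 4 k^{4} - 14 k^{3} + 51 k^{2} + 62 k + 10\right)}{2 \left(k^{2} + 9 k + 20\right)} ≠ 0.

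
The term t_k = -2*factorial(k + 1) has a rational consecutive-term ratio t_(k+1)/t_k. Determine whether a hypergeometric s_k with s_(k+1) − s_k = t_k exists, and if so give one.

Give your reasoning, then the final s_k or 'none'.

none — t_k is not Gosper-summable

r(k) = k + 2 after simplifying.
Gosper form: A/B · C(k+1)/C(k) with A=k + 2, B=1, C=1.
Set up (k + 2)·f(k+1) − (1)·f(k) − (1) = 0.
Bound: deg f ≤ -1.
Bound -1 < 0, so the key equation has no polynomial solution.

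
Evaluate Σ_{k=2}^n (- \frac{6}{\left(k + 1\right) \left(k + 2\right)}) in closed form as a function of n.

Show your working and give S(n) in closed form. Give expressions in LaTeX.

Step 1: r(k) = (k + 1)/(k + 3).
A = k + 1, B = k + 3, C = 1.
f must satisfy (k + 1)·f(k+1) − (k + 2)·f(k) = 1.
From deg A=1, deg B=1, deg C=0: d=1.
Match coefficients ⇒ f(k) = k.
Then R = B(k−1)f/C = k*(k + 2), so s_k = R(k)·t_k = -6*k/(k + 1).
Δs = -6/(k**2 + 3*k + 2), as required.
Σ_(k=2)^n t_k = s_(n+1) − s_(2) = (6*(-n - 1)/(n + 2)) − (-4), i.e. 2*(1 - n)/(n + 2).

S(n) = \frac{2 \left(1 - n\right)}{n + 2}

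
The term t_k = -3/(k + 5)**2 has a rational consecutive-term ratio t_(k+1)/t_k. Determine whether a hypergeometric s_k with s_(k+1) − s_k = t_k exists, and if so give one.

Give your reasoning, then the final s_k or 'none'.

Compute t_(k+1)/t_k: get (k + 5)**2/(k + 6)**2.
So A=k**2 + 10*k + 25 and B=k**2 + 12*k + 36, with C=1.
Need (k**2 + 10*k + 25)·f(k+1) − (k**2 + 10*k + 25)·f(k) = 1.
deg f ≤ 0 (via 2,2,0).
Generic f = c0 gives residual -1; -1 = 0 cannot hold, so t_k is not Gosper-summable.

no hypergeometric antidifference exists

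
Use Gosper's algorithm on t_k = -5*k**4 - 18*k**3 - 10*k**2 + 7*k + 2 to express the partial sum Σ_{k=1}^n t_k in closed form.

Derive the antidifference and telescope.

Step 1: r(k) = (5*k**4 + 38*k**3 + 94*k**2 + 87*k + 24)/(5*k**4 + 18*k**3 + 10*k**2 - 7*k - 2).
Gosper form: A/B · C(k+1)/C(k) with A=1, B=1, C=k**4 + 18*k**3/5 + 2*k**2 - 7*k/5 - 2/5.
Set up (1)·f(k+1) − (1)·f(k) − (k**4 + 18*k**3/5 + 2*k**2 - 7*k/5 - 2/5) = 0.
deg f ≤ 5 (via 0,0,4).
Solving with deg f ≤ 5: f(k) = k*(k**4 + 2*k**3 - 4*k**2 - 4*k + 3)/5.
So s_k = (B(k−1)f/C)·t_k = (k*(k**4 + 2*k**3 - 4*k**2 - 4*k + 3)/(5*k**4 + 18*k**3 + 10*k**2 - 7*k - 2))·t_k = k*(-k**4 - 2*k**3 + 4*k**2 + 4*k - 3).
Verify: -5*k**4 - 18*k**3 - 10*k**2 + 7*k + 2 matches t_k.
s_(n+1) = -n**5 - 7*n**4 - 14*n**3 - 6*n**2 + 4*n + 2 and s_(1) = 2, so S(n) = n*(-n**4 - 7*n**3 - 14*n**2 - 6*n + 4).

S(n) = n*(-n**4 - 7*n**3 - 14*n**2 - 6*n + 4)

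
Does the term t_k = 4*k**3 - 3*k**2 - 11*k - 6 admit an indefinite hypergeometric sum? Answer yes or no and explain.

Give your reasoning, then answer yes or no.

Yes. s_k = k*(k**3 - 3*k**2 - 3*k - 1).

t_(k+1)/t_k = (4*k**3 + 9*k**2 - 5*k - 16)/(4*k**3 - 3*k**2 - 11*k - 6).
A = 1, B = 1, C = k**3 - 3*k**2/4 - 11*k/4 - 3/2.
f must satisfy (1)·f(k+1) − (1)·f(k) = k**3 - 3*k**2/4 - 11*k/4 - 3/2.
Degrees (0,0,3) ⇒ d ≤ 4.
Coefficient equations give f(k) = k*(k**3 - 3*k**2 - 3*k - 1)/4.
Get s_k = R·t_k = k*(k**3 - 3*k**2 - 3*k - 1) with R(k) = B(k−1)f(k)/C(k) = k*(k**3 - 3*k**2 - 3*k - 1)/(4*k**3 - 3*k**2 - 11*k - 6).
Verify: 4*k**3 - 3*k**2 - 11*k - 6 matches t_k.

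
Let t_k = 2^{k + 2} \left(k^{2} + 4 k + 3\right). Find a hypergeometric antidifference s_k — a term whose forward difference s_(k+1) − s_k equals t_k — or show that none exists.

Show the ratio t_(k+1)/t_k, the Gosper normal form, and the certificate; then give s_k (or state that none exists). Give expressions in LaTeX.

t_(k+1)/t_k = 2*(k**2 + 6*k + 8)/(k**2 + 4*k + 3).
So A=2 and B=1, with C=k**2 + 4*k + 3.
Key eq: (2)·f(k+1) = (1)·f(k) + (k**2 + 4*k + 3).
deg f ≤ 2 (via 0,0,2).
Match coefficients ⇒ f(k) = k**2 + 1.
Then R = B(k−1)f/C = (k**2 + 1)/((k + 1)*(k + 3)), so s_k = R(k)·t_k = 2**(k + 2)*(k**2 + 1).
Verify: 2**(k + 2)*(k**2 + 4*k + 3) matches t_k.

s_k = 2^{k + 2} \left(k^{2} + 1\right)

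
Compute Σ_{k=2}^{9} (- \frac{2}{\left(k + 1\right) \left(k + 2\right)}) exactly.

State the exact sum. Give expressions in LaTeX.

Σ = -16/33

Step 1: r(k) = (k + 1)/(k + 3).
So A=k + 1 and B=k + 3, with C=1.
f must satisfy (k + 1)·f(k+1) − (k + 2)·f(k) = 1.
Degrees (1,1,0) ⇒ d ≤ 1.
Match coefficients ⇒ f(k) = k.
Get s_k = R·t_k = -2*k/(k + 1) with R(k) = B(k−1)f(k)/C(k) = k*(k + 2).
Verify: -2/(k**2 + 3*k + 2) matches t_k.
Telescoping: Σ = s_(10) − s_(2) = -20/11 − (-4/3) = -16/33.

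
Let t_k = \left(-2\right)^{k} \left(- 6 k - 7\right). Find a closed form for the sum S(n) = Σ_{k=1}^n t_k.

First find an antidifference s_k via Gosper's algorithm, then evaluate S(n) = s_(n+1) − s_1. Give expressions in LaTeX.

S(n) = - 4 \left(-2\right)^{n} n - 6 \left(-2\right)^{n} + 6

The ratio is 2*(-6*k - 13)/(6*k + 7).
Factor: A=-2; B=1; C=k + 7/6.
f must satisfy (-2)·f(k+1) − (1)·f(k) = k + 7/6.
deg f ≤ 1 (via 0,0,1).
A polynomial solution: f(k) = -(2*k + 1)/6.
Certificate R = B(k−1)f/C = -(2*k + 1)/(6*k + 7) gives s_k = (-2)**k*(2*k + 1).
s_(k+1) − s_k = (-2)**k*(-6*k - 7) = t_k.
Telescope: S(n) = s_(n+1) − s_(1) = (-2)**(n + 1)*(2*n + 3) − (-6) = -4*(-2)**n*n - 6*(-2)**n + 6.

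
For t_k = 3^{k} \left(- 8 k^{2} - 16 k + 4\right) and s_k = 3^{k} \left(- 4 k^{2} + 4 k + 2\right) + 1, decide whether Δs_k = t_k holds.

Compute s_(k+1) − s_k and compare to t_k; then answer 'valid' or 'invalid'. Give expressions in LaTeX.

Valid: the claim telescopes to t_k.

s_(k+1) = 3**(k + 1)*(4*k - 4*(k + 1)**2 + 6) + 1
s_(k+1) − s_k = 3**k*(-8*k**2 - 16*k + 4)
(s_(k+1) − s_k) − t_k = 0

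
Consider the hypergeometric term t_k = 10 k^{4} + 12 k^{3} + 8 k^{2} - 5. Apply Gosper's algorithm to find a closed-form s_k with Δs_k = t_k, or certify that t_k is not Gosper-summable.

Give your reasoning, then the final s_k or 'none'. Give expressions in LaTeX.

s_k = k \left(2 k^{4} - 2 k^{3} - k - 4\right)

The ratio is (10*k**4 + 52*k**3 + 104*k**2 + 92*k + 25)/(10*k**4 + 12*k**3 + 8*k**2 - 5).
Normal form (A,B,C) = (1, 1, k**4 + 6*k**3/5 + 4*k**2/5 - 1/2).
Key eq: (1)·f(k+1) = (1)·f(k) + (k**4 + 6*k**3/5 + 4*k**2/5 - 1/2).
deg f ≤ 5 (via 0,0,4).
Solving with deg f ≤ 5: f(k) = k*(2*k**4 - 2*k**3 - k - 4)/10.
R(k) = B(k−1)·f(k)/C(k) = k*(2*k**4 - 2*k**3 - k - 4)/(10*k**4 + 12*k**3 + 8*k**2 - 5); s_k = R·t_k = k*(2*k**4 - 2*k**3 - k - 4).
Check: Δs_k = 10*k**4 + 12*k**3 + 8*k**2 - 5. ✓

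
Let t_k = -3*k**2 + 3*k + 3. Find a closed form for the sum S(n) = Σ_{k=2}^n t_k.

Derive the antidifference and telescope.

Ratio r(k) = (k**2 + k - 1)/(k**2 - k - 1).
Normal form (A,B,C) = (1, 1, k**2 - k - 1).
Need (1)·f(k+1) − (1)·f(k) = k**2 - k - 1.
Bound: deg f ≤ 3.
Solve for f: f(k) = k*(k**2 - 3*k - 1)/3 (degree 3 ≤ 3).
Then R = B(k−1)f/C = k*(k**2 - 3*k - 1)/(3*(k**2 - k - 1)), so s_k = R(k)·t_k = k*(-k**2 + 3*k + 1).
Check: Δs_k = -3*k**2 + 3*k + 3. ✓
Σ_(k=2)^n t_k = s_(n+1) − s_(2) = (-n**3 + 4*n + 3) − (6), i.e. -n**3 + 4*n - 3.

S(n) = -n**3 + 4*n - 3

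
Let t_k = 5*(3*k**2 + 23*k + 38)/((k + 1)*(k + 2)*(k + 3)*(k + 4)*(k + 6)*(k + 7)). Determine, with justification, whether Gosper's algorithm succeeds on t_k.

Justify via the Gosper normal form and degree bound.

Compute t_(k+1)/t_k: get (k + 1)*(k + 6)*(23*k + 3*(k + 1)**2 + 61)/((k + 5)*(k + 8)*(3*k**2 + 23*k + 38)).
Factor: A=k + 1; B=k + 8; C=k**3 + 38*k**2/3 + 51*k + 190/3.
Key eq: (k + 1)·f(k+1) = (k + 7)·f(k) + (k**3 + 38*k**2/3 + 51*k + 190/3).
Degrees (1,1,3) ⇒ d ≤ 6.
A polynomial solution: f(k) = k*(k + 2)*(k + 4)*(k + 5)*(k**2 + 10*k + 27)/54.
R(k) = B(k−1)·f(k)/C(k) = k*(k + 2)*(k + 4)*(k + 7)*(k**2 + 10*k + 27)/(18*(3*k**2 + 23*k + 38)); s_k = R·t_k = 5*k*(k**2 + 10*k + 27)/(18*(k**3 + 10*k**2 + 27*k + 18)).
Verify: 5*(3*k**2 + 23*k + 38)/(k**6 + 23*k**5 + 207*k**4 + 925*k**3 + 2144*k**2 + 2412*k + 1008) matches t_k.

Yes. s_k = 5*k*(k**2 + 10*k + 27)/(18*(k**3 + 10*k**2 + 27*k + 18)).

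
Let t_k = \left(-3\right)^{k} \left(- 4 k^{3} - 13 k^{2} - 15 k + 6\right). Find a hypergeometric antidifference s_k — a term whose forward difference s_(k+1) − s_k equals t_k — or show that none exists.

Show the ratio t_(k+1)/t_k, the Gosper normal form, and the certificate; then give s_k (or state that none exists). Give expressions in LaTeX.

The ratio is 3*(-4*k**3 - 25*k**2 - 53*k - 26)/(4*k**3 + 13*k**2 + 15*k - 6).
Factor: A=-3; B=1; C=k**3 + 13*k**2/4 + 15*k/4 - 3/2.
Solve (-3)·f(k+1) − (1)·f(k) = k**3 + 13*k**2/4 + 15*k/4 - 3/2.
d = 3 from the (0,0,3) case.
Solving with deg f ≤ 3: f(k) = -(k**3 + k**2 - 3)/4.
Get s_k = R·t_k = (-3)**k*(k**3 + k**2 - 3) with R(k) = B(k−1)f(k)/C(k) = -(k**3 + k**2 - 3)/(4*k**3 + 13*k**2 + 15*k - 6).
Δs = (-3)**k*(-4*k**3 - 13*k**2 - 15*k + 6), as required.

s_k = \left(-3\right)^{k} \left(k^{3} + k^{2} - 3\right)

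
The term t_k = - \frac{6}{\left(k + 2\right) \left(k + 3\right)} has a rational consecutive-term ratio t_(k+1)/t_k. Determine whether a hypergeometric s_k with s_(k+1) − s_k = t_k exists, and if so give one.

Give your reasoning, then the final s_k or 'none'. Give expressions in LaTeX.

s_k = - \frac{3 k}{k + 2}

Ratio r(k) = (k + 2)/(k + 4).
Normal form (A,B,C) = (k + 2, k + 4, 1).
f must satisfy (k + 2)·f(k+1) − (k + 3)·f(k) = 1.
Degrees (1,1,0) ⇒ d ≤ 1.
Solving with deg f ≤ 1: f(k) = k/2.
Certificate R = B(k−1)f/C = k*(k + 3)/2 gives s_k = -3*k/(k + 2).
Check: Δs_k = -6/(k**2 + 5*k + 6). ✓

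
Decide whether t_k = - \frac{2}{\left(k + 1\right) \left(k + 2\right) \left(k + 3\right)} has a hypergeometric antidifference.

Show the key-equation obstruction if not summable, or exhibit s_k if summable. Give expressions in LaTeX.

Yes. s_k = \frac{k \left(- k - 3\right)}{2 \left(k + 1\right) \left(k + 2\right)}.

t_(k+1)/t_k = (k + 1)/(k + 4).
Take A(k)=k + 1, B(k)=k + 4, C(k)=1.
Solve (k + 1)·f(k+1) − (k + 3)·f(k) = 1.
Degrees (1,1,0) ⇒ d ≤ 2.
Coefficient equations give f(k) = k*(k + 3)/4.
Then R = B(k−1)f/C = k*(k + 3)**2/4, so s_k = R(k)·t_k = k*(-k - 3)/(2*(k + 1)*(k + 2)).
Verify: -2/(k**3 + 6*k**2 + 11*k + 6) matches t_k.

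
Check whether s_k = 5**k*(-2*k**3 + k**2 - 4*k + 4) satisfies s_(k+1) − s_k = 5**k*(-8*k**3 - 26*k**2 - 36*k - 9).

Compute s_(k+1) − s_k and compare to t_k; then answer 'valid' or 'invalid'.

s_(k+1) = 5**(k + 1)*(-4*k - 2*(k + 1)**3 + (k + 1)**2)
s_(k+1) − s_k = 5**k*(-8*k**3 - 26*k**2 - 36*k - 9)
(s_(k+1) − s_k) − t_k = 0

valid (s_(k+1) − s_k reduces to t_k)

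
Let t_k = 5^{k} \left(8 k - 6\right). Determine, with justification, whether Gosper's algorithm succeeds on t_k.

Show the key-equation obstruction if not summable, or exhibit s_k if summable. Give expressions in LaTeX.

Compute t_(k+1)/t_k: get 5*(4*k + 1)/(4*k - 3).
Gosper form: A/B · C(k+1)/C(k) with A=5, B=1, C=k - 3/4.
Key eq: (5)·f(k+1) = (1)·f(k) + (k - 3/4).
Degrees (0,0,1) ⇒ d ≤ 1.
Solving with deg f ≤ 1: f(k) = (k - 2)/4.
R(k) = B(k−1)·f(k)/C(k) = (k - 2)/(4*k - 3); s_k = R·t_k = 2*5**k*(k - 2).
s_(k+1) − s_k = 5**k*(8*k - 6) = t_k.

Yes. s_k = 2 \cdot 5^{k} \left(k - 2\right).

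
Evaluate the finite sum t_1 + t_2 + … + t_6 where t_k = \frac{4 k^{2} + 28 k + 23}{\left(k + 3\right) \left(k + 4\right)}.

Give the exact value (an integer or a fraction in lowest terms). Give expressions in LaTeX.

Σ = 81/4

The ratio is (k + 3)*(28*k + 4*(k + 1)**2 + 51)/((k + 5)*(4*k**2 + 28*k + 23)).
Gosper form: A/B · C(k+1)/C(k) with A=k + 3, B=k + 5, C=k**2 + 7*k + 23/4.
Key eq: (k + 3)·f(k+1) = (k + 4)·f(k) + (k**2 + 7*k + 23/4).
From deg A=1, deg B=1, deg C=2: d=2.
Solve for f: f(k) = k*(12*k + 11)/12 (degree 2 ≤ 2).
Then R = B(k−1)f/C = k*(k + 4)*(12*k + 11)/(3*(4*k**2 + 28*k + 23)), so s_k = R(k)·t_k = k*(12*k + 11)/(3*(k + 3)).
Verify: (4*k**2 + 28*k + 23)/(k**2 + 7*k + 12) matches t_k.
Telescoping: Σ = s_(7) − s_(1) = 133/6 − (23/12) = 81/4.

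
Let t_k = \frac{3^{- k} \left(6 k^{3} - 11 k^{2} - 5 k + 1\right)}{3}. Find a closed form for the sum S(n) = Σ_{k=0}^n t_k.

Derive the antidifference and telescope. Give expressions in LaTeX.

S(n) = \frac{3^{- n} \left(6 \cdot 3^{n} - 3 n^{3} - 8 n^{2} - 8 n - 5\right)}{3}

The ratio is (6*k**3 + 7*k**2 - 9*k - 9)/(3*(6*k**3 - 11*k**2 - 5*k + 1)).
A = 1/3, B = 1, C = k**3 - 11*k**2/6 - 5*k/6 + 1/6.
Key eq: (1/3)·f(k+1) = (1)·f(k) + (k**3 - 11*k**2/6 - 5*k/6 + 1/6).
d = 3 from the (0,0,3) case.
Solving with deg f ≤ 3: f(k) = -(3*k + 2)*(k**2 - k + 1)/2.
R(k) = B(k−1)·f(k)/C(k) = -3*(3*k + 2)*(k**2 - k + 1)/((2*k + 1)*(3*k**2 - 7*k + 1)); s_k = R·t_k = (-3*k**3 + k**2 - k - 2)/3**k.
s_(k+1) − s_k = (6*k**3 - 11*k**2 - 5*k + 1)/(3*3**k) = t_k.
s_(n+1) = 3**(-n - 1)*(-3*n**3 - 8*n**2 - 8*n - 5) and s_(0) = -2, so S(n) = (6*3**n - 3*n**3 - 8*n**2 - 8*n - 5)/(3*3**n).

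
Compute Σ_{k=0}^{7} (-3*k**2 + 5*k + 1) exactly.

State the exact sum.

t_(k+1)/t_k = (3*k**2 + k - 3)/(3*k**2 - 5*k - 1).
Take A(k)=1, B(k)=1, C(k)=k**2 - 5*k/3 - 1/3.
Need (1)·f(k+1) − (1)·f(k) = k**2 - 5*k/3 - 1/3.
deg f ≤ 3 (via 0,0,2).
Match coefficients ⇒ f(k) = k*(k**2 - 4*k + 2)/3.
So s_k = (B(k−1)f/C)·t_k = (k*(k**2 - 4*k + 2)/(3*k**2 - 5*k - 1))·t_k = k*(-k**2 + 4*k - 2).
Verify: -3*k**2 + 5*k + 1 matches t_k.
Telescoping: Σ = s_(8) − s_(0) = -272 − (0) = -272.

Σ = -272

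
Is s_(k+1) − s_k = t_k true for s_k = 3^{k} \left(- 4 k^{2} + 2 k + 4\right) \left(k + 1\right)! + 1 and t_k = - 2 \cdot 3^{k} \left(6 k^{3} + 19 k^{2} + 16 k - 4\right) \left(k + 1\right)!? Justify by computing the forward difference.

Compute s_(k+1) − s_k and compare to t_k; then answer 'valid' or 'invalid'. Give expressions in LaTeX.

valid; difference matches t_k

s_(k+1) = 3**(k + 1)*(2*k - 4*(k + 1)**2 + 6)*factorial(k + 2) + 1
s_(k+1) − s_k = -2*3**k*(6*k**3 + 19*k**2 + 16*k - 4)*factorial(k + 1)
(s_(k+1) − s_k) − t_k = 0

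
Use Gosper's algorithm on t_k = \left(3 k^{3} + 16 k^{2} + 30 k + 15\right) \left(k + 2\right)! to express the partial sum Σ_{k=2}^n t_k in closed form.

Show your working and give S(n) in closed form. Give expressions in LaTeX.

S(n) = 3 n^{2} \left(n + 3\right)! + 10 n \left(n + 3\right)! + 4 \left(n + 3\right)! - 408

Step 1: r(k) = (3*k**4 + 34*k**3 + 146*k**2 + 277*k + 192)/(3*k**3 + 16*k**2 + 30*k + 15).
A = k + 3, B = 1, C = k**3 + 16*k**2/3 + 10*k + 5.
Set up (k + 3)·f(k+1) − (1)·f(k) − (k**3 + 16*k**2/3 + 10*k + 5) = 0.
deg f ≤ 2 (via 1,0,3).
A polynomial solution: f(k) = (3*k**2 + 4*k - 3)/3.
Get s_k = R·t_k = (3*k**2 + 4*k - 3)*factorial(k + 2) with R(k) = B(k−1)f(k)/C(k) = (3*k**2 + 4*k - 3)/(3*k**3 + 16*k**2 + 30*k + 15).
Verify: (3*k**3 + 16*k**2 + 30*k + 15)*factorial(k + 2) matches t_k.
Evaluate: s_(n+1) = (3*n**2 + 10*n + 4)*factorial(n + 3); subtract s_(2) = 408 ⇒ S(n) = 3*n**2*factorial(n + 3) + 10*n*factorial(n + 3) + 4*factorial(n + 3) - 408.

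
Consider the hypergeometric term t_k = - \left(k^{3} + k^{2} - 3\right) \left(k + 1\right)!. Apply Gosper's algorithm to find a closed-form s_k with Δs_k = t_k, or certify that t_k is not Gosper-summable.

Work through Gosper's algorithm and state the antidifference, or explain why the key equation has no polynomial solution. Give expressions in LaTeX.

The ratio is (k + 2)*((k + 1)**3 + (k + 1)**2 - 3)/(k**3 + k**2 - 3).
Take A(k)=k + 2, B(k)=1, C(k)=k**3 + k**2 - 3.
Key eq: (k + 2)·f(k+1) = (1)·f(k) + (k**3 + k**2 - 3).
Degrees (1,0,3) ⇒ d ≤ 2.
Solve for f: f(k) = k**2 - 2*k - 1 (degree 2 ≤ 2).
So s_k = (B(k−1)f/C)·t_k = ((k**2 - 2*k - 1)/(k**3 + k**2 - 3))·t_k = (-k**2 + 2*k + 1)*factorial(k + 1).
Δs = -(k**3 + k**2 - 3)*factorial(k + 1), as required.

s_k = \left(- k^{2} + 2 k + 1\right) \left(k + 1\right)!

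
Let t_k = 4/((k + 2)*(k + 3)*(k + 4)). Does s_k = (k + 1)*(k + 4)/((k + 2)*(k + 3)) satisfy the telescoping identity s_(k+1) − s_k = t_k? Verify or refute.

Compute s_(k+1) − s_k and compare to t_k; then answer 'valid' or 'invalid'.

valid (s_(k+1) − s_k reduces to t_k)

s_(k+1) = (k + 2)*(k + 5)/((k + 3)*(k + 4))
s_(k+1) − s_k = 4/(k**3 + 9*k**2 + 26*k + 24)
(s_(k+1) − s_k) − t_k = 0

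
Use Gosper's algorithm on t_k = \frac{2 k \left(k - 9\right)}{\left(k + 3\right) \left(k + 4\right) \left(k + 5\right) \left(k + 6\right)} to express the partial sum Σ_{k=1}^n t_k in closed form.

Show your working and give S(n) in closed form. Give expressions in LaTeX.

S(n) = \frac{2 n \left(- n - 1\right)}{n^{3} + 15 n^{2} + 74 n + 120}

t_(k+1)/t_k = (k - 8)*(k + 1)*(k + 3)/(k*(k - 9)*(k + 7)).
Gosper form: A/B · C(k+1)/C(k) with A=k + 3, B=k + 7, C=k**2 - 9*k.
f must satisfy (k + 3)·f(k+1) − (k + 6)·f(k) = k**2 - 9*k.
d = 3 from the (1,1,2) case.
Solving with deg f ≤ 3: f(k) = -k*(k - 1).
Then R = B(k−1)f/C = -(k - 1)*(k + 6)/(k - 9), so s_k = R(k)·t_k = -2*k*(k - 1)/((k + 3)*(k + 4)*(k + 5)).
Check: Δs_k = 2*k*(k - 9)/(k**4 + 18*k**3 + 119*k**2 + 342*k + 360). ✓
Evaluate: s_(n+1) = 2*n*(-n - 1)/(n**3 + 15*n**2 + 74*n + 120); subtract s_(1) = 0 ⇒ S(n) = 2*n*(-n - 1)/(n**3 + 15*n**2 + 74*n + 120).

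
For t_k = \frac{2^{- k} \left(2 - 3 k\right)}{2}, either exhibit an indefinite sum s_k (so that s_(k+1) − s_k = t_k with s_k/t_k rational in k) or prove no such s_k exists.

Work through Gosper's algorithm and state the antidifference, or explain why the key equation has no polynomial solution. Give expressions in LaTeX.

s_k = 2^{- k} \left(3 k + 1\right)

The ratio is (3*k + 1)/(2*(3*k - 2)).
So A=1/2 and B=1, with C=k - 2/3.
Set up (1/2)·f(k+1) − (1)·f(k) − (k - 2/3) = 0.
d = 1 from the (0,0,1) case.
Match coefficients ⇒ f(k) = -2*(3*k + 1)/3.
So s_k = (B(k−1)f/C)·t_k = (-2*(3*k + 1)/(3*k - 2))·t_k = (3*k + 1)/2**k.
s_(k+1) − s_k = (2 - 3*k)/(2*2**k) = t_k.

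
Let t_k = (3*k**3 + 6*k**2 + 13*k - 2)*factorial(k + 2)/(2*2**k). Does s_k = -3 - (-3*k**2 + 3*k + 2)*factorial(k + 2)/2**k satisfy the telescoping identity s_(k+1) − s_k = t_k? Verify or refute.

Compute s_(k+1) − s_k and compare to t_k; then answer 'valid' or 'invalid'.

valid (s_(k+1) − s_k reduces to t_k)

s_(k+1) = -2**(-k - 1)*(3*k - 3*(k + 1)**2 + 5)*factorial(k + 3) - 3
s_(k+1) − s_k = (3*k**3 + 6*k**2 + 13*k - 2)*factorial(k + 2)/(2*2**k)
(s_(k+1) − s_k) − t_k = 0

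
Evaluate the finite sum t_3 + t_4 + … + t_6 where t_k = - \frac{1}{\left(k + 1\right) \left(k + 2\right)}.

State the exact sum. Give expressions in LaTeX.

Σ = -1/8

r(k) = (k + 1)/(k + 3) after simplifying.
Factor: A=k + 1; B=k + 3; C=1.
Solve (k + 1)·f(k+1) − (k + 2)·f(k) = 1.
d = 1 from the (1,1,0) case.
Solve for f: f(k) = k (degree 1 ≤ 1).
Get s_k = R·t_k = -k/(k + 1) with R(k) = B(k−1)f(k)/C(k) = k*(k + 2).
s_(k+1) − s_k = -1/(k**2 + 3*k + 2) = t_k.
Sum = s_(7) − s_(3); s_(7) = -7/8, s_(3) = -3/4 ⇒ -1/8.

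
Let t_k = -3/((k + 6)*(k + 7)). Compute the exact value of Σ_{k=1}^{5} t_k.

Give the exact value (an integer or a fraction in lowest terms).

Σ = -5/28

Step 1: r(k) = (k + 6)/(k + 8).
So A=k + 6 and B=k + 8, with C=1.
f must satisfy (k + 6)·f(k+1) − (k + 7)·f(k) = 1.
deg f ≤ 1 (via 1,1,0).
Match coefficients ⇒ f(k) = k/6.
Get s_k = R·t_k = -k/(2*k + 12) with R(k) = B(k−1)f(k)/C(k) = k*(k + 7)/6.
Verify: -3/(k**2 + 13*k + 42) matches t_k.
Evaluate s at k=6 and k=1: -1/4 and -1/14; difference -5/28.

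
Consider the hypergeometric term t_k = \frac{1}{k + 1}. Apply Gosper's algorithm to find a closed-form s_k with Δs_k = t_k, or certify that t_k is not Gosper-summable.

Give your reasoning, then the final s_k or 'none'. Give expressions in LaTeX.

no hypergeometric antidifference exists

r(k) = (k + 1)/(k + 2) after simplifying.
A = k + 1, B = k + 2, C = 1.
Key eq: (k + 1)·f(k+1) = (k + 1)·f(k) + (1).
Degrees (1,1,0) ⇒ d ≤ 0.
f = c0 ⇒ A·f(k+1) − B(k−1)·f(k) − C = -1. The system {-1 = 0} is inconsistent; no antidifference.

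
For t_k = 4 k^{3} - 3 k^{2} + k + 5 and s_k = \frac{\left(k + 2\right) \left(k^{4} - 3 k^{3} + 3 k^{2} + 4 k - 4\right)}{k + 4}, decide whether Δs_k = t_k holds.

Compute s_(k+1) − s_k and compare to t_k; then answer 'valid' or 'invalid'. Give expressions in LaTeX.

s_(k+1) = (k**5 + 4*k**4 + 3*k**3 + 5*k**2 + 16*k + 3)/(k + 5)
s_(k+1) − s_k = (4*k**5 + 27*k**4 + 22*k**3 - 18*k**2 + 55*k + 52)/(k**2 + 9*k + 20)
(s_(k+1) − s_k) − t_k = 2*(-3*k**4 - 16*k**3 + 14*k**2 - 5*k - 24)/(k**2 + 9*k + 20)

Invalid: residual \frac{2 \left(- 3 k^{4} - 16 k^{3} + 14 k^{2} - 5 k - 24\right)}{k^{2} + 9 k + 20} ≠ 0.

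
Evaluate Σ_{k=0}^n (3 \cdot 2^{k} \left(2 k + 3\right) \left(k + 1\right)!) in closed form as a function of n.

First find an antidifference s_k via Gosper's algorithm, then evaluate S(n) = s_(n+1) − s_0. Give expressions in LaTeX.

S(n) = 6 \cdot 2^{n} \left(n + 2\right)! - 3

t_(k+1)/t_k = 2*(k + 2)*(2*k + 5)/(2*k + 3).
Normal form (A,B,C) = (2*k + 4, 1, k + 3/2).
Need (2*k + 4)·f(k+1) − (1)·f(k) = k + 3/2.
Degrees (1,0,1) ⇒ d ≤ 0.
Solving with deg f ≤ 0: f(k) = 1/2.
Certificate R = B(k−1)f/C = 1/(2*k + 3) gives s_k = 3*2**k*factorial(k + 1).
s_(k+1) − s_k = 3*2**k*(2*k + 3)*factorial(k + 1) = t_k.
s_(n+1) = 6*2**n*factorial(n + 2) and s_(0) = 3, so S(n) = 6*2**n*factorial(n + 2) - 3.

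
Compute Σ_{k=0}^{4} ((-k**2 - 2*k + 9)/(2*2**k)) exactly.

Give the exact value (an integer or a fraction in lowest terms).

The ratio is (k**2 + 4*k - 6)/(2*(k**2 + 2*k - 9)).
Take A(k)=1/2, B(k)=1, C(k)=k**2 + 2*k - 9.
Solve (1/2)·f(k+1) − (1)·f(k) = k**2 + 2*k - 9.
Bound: deg f ≤ 2.
Match coefficients ⇒ f(k) = -2*(k**2 + 4*k - 4).
Then R = B(k−1)f/C = -2*(k**2 + 4*k - 4)/(k**2 + 2*k - 9), so s_k = R(k)·t_k = (k**2 + 4*k - 4)/2**k.
Verify: (-k**2 - 2*k + 9)/(2*2**k) matches t_k.
Telescoping: Σ = s_(5) − s_(0) = 41/32 − (-4) = 169/32.

Σ = 169/32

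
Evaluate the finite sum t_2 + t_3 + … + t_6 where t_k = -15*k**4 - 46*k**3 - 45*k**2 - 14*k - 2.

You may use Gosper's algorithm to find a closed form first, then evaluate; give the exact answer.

Step 1: r(k) = (15*k**4 + 106*k**3 + 273*k**2 + 302*k + 122)/(15*k**4 + 46*k**3 + 45*k**2 + 14*k + 2).
Gosper form: A/B · C(k+1)/C(k) with A=1, B=1, C=k**4 + 46*k**3/15 + 3*k**2 + 14*k/15 + 2/15.
Set up (1)·f(k+1) − (1)·f(k) − (k**4 + 46*k**3/15 + 3*k**2 + 14*k/15 + 2/15) = 0.
From deg A=0, deg B=0, deg C=4: d=5.
Match coefficients ⇒ f(k) = k*(3*k**4 + 4*k**3 - 3*k**2 - 4*k + 2)/15.
Get s_k = R·t_k = k*(-3*k**4 - 4*k**3 + 3*k**2 + 4*k - 2) with R(k) = B(k−1)f(k)/C(k) = k*(3*k**4 + 4*k**3 - 3*k**2 - 4*k + 2)/(15*k**4 + 46*k**3 + 45*k**2 + 14*k + 2).
Verify: -15*k**4 - 46*k**3 - 45*k**2 - 14*k - 2 matches t_k.
Evaluate s at k=7 and k=2: -58814 and -124; difference -58690.

Σ = -58690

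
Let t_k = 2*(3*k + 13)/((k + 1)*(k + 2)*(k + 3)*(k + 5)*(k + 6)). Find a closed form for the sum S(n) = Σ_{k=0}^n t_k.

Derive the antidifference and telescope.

r(k) = (k + 1)*(k + 5)*(3*k + 16)/((k + 4)*(k + 7)*(3*k + 13)) after simplifying.
Normal form (A,B,C) = (k + 1, k + 7, k**2 + 25*k/3 + 52/3).
Need (k + 1)·f(k+1) − (k + 6)·f(k) = k**2 + 25*k/3 + 52/3.
Bound: deg f ≤ 5.
Solve for f: f(k) = k*(k + 3)*(k + 4)*(k**2 + 8*k + 17)/30 (degree 5 ≤ 5).
So s_k = (B(k−1)f/C)·t_k = (k*(k + 3)*(k + 6)*(k**2 + 8*k + 17)/(10*(3*k + 13)))·t_k = k*(k**2 + 8*k + 17)/(5*(k**3 + 8*k**2 + 17*k + 10)).
Verify: 2*(3*k + 13)/(k**5 + 17*k**4 + 107*k**3 + 307*k**2 + 396*k + 180) matches t_k.
Telescope: S(n) = s_(n+1) − s_(0) = (n**3 + 11*n**2 + 36*n + 26)/(5*(n**3 + 11*n**2 + 36*n + 36)) − (0) = (n**3 + 11*n**2 + 36*n + 26)/(5*(n**3 + 11*n**2 + 36*n + 36)).

S(n) = (n**3 + 11*n**2 + 36*n + 26)/(5*(n**3 + 11*n**2 + 36*n + 36))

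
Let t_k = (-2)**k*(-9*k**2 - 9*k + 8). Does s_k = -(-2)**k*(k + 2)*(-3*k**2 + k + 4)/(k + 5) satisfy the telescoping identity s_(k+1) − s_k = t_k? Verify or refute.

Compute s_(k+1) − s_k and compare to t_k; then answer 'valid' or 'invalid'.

Invalid: residual (-2)**k*(27*k**3 + 171*k**2 + 108*k - 132)/(k**2 + 11*k + 30) ≠ 0.

s_(k+1) = 2*(-2)**k*(k + 3)*(k - 3*(k + 1)**2 + 5)/(k + 6)
s_(k+1) − s_k = (-2)**k*(-9*k**4 - 81*k**3 - 190*k**2 - 74*k + 108)/(k**2 + 11*k + 30)
(s_(k+1) − s_k) − t_k = (-2)**k*(27*k**3 + 171*k**2 + 108*k - 132)/(k**2 + 11*k + 30)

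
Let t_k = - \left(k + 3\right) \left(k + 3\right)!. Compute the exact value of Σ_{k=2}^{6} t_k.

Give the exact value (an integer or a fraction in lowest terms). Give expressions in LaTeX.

Σ = -3628680

t_(k+1)/t_k = (k + 4)**2/(k + 3).
Take A(k)=k + 4, B(k)=1, C(k)=k + 3.
Key eq: (k + 4)·f(k+1) = (1)·f(k) + (k + 3).
deg f ≤ 0 (via 1,0,1).
Coefficient equations give f(k) = 1.
R(k) = B(k−1)·f(k)/C(k) = 1/(k + 3); s_k = R·t_k = -factorial(k + 3).
Δs = -(k + 3)*factorial(k + 3), as required.
Σ_(k=2)^(6) t_k = s_(7) − s_(2) = -3628800 − (-120) = -3628680.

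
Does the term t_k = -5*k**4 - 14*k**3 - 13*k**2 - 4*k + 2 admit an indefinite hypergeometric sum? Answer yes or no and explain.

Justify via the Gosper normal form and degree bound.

Yes. s_k = k*(-k**4 - k**3 + k**2 + k + 2).

Compute t_(k+1)/t_k: get (5*k**4 + 34*k**3 + 85*k**2 + 92*k + 34)/(5*k**4 + 14*k**3 + 13*k**2 + 4*k - 2).
A = 1, B = 1, C = k**4 + 14*k**3/5 + 13*k**2/5 + 4*k/5 - 2/5.
Need (1)·f(k+1) − (1)·f(k) = k**4 + 14*k**3/5 + 13*k**2/5 + 4*k/5 - 2/5.
d = 5 from the (0,0,4) case.
Match coefficients ⇒ f(k) = k*(k**4 + k**3 - k**2 - k - 2)/5.
So s_k = (B(k−1)f/C)·t_k = (k*(k**4 + k**3 - k**2 - k - 2)/(5*k**4 + 14*k**3 + 13*k**2 + 4*k - 2))·t_k = k*(-k**4 - k**3 + k**2 + k + 2).
Verify: -5*k**4 - 14*k**3 - 13*k**2 - 4*k + 2 matches t_k.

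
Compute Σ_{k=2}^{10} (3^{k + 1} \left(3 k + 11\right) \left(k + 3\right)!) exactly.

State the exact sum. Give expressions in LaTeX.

t_(k+1)/t_k = 3*(k + 4)*(3*k + 14)/(3*k + 11).
Normal form (A,B,C) = (3*k + 12, 1, k + 11/3).
f must satisfy (3*k + 12)·f(k+1) − (1)·f(k) = k + 11/3.
deg f ≤ 0 (via 1,0,1).
Coefficient equations give f(k) = 1/3.
Get s_k = R·t_k = 3**(k + 1)*factorial(k + 3) with R(k) = B(k−1)f(k)/C(k) = 1/(3*k + 11).
Δs = 3**(k + 1)*(3*k + 11)*factorial(k + 3), as required.
Sum = s_(11) − s_(2); s_(11) = 46330118253619200, s_(2) = 3240 ⇒ 46330118253615960.

Σ = 46330118253615960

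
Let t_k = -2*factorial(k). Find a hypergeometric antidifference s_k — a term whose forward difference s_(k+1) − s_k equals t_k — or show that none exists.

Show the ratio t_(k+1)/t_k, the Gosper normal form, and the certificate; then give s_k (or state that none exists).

Step 1: r(k) = k + 1.
Factor: A=k + 1; B=1; C=1.
Solve (k + 1)·f(k+1) − (1)·f(k) = 1.
From deg A=1, deg B=0, deg C=0: d=-1.
Negative degree bound (-1): no f exists, t_k not Gosper-summable.

no hypergeometric antidifference exists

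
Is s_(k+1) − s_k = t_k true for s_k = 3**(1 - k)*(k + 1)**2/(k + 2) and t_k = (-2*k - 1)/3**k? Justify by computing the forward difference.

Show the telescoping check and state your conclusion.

Invalid: residual (2*k**2 + 8*k + 5)/(3**k*(k**2 + 5*k + 6)) ≠ 0.

s_(k+1) = (k + 2)**2/(3**k*(k + 3))
s_(k+1) − s_k = (-3*(k + 1)**2*(k + 3) + (k + 2)**3)/(3**k*(k + 2)*(k + 3))
(s_(k+1) − s_k) − t_k = (2*k**2 + 8*k + 5)/(3**k*(k**2 + 5*k + 6))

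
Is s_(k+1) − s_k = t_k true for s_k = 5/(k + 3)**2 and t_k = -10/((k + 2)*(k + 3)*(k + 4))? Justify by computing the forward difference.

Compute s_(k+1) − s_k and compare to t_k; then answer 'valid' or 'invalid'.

Invalid: residual 5*(3*k + 10)/(k**5 + 16*k**4 + 101*k**3 + 314*k**2 + 480*k + 288) ≠ 0.

s_(k+1) = 5/(k + 4)**2
s_(k+1) − s_k = 5/(k + 4)**2 - 5/(k + 3)**2
(s_(k+1) − s_k) − t_k = 5*(3*k + 10)/(k**5 + 16*k**4 + 101*k**3 + 314*k**2 + 480*k + 288)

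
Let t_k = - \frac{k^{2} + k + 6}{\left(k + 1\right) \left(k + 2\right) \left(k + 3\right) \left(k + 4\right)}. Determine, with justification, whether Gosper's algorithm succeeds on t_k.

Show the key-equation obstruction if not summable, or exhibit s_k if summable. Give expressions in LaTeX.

Yes. s_k = \frac{k \left(- k^{2} - 4 k - 7\right)}{2 \left(k + 1\right) \left(k + 2\right) \left(k + 3\right)}.

Ratio r(k) = (k + 1)*(k + (k + 1)**2 + 7)/((k + 5)*(k**2 + k + 6)).
Normal form (A,B,C) = (k + 1, k + 5, k**2 + k + 6).
Need (k + 1)·f(k+1) − (k + 4)·f(k) = k**2 + k + 6.
Degrees (1,1,2) ⇒ d ≤ 3.
Solve for f: f(k) = k*(k**2 + 4*k + 7)/2 (degree 3 ≤ 3).
Then R = B(k−1)f/C = k*(k + 4)*(k**2 + 4*k + 7)/(2*(k**2 + k + 6)), so s_k = R(k)·t_k = k*(-k**2 - 4*k - 7)/(2*(k + 1)*(k + 2)*(k + 3)).
Verify: (-k**2 - k - 6)/(k**4 + 10*k**3 + 35*k**2 + 50*k + 24) matches t_k.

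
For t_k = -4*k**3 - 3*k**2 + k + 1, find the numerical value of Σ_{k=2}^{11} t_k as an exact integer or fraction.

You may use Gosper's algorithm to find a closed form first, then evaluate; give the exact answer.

r(k) = (4*k**3 + 15*k**2 + 17*k + 5)/(4*k**3 + 3*k**2 - k - 1) after simplifying.
Gosper form: A/B · C(k+1)/C(k) with A=1, B=1, C=k**3 + 3*k**2/4 - k/4 - 1/4.
Set up (1)·f(k+1) − (1)·f(k) − (k**3 + 3*k**2/4 - k/4 - 1/4) = 0.
From deg A=0, deg B=0, deg C=3: d=4.
Coefficient equations give f(k) = k**2*(k**2 - k - 1)/4.
So s_k = (B(k−1)f/C)·t_k = (k**2*(k**2 - k - 1)/(4*k**3 + 3*k**2 - k - 1))·t_k = k**2*(-k**2 + k + 1).
Verify: -4*k**3 - 3*k**2 + k + 1 matches t_k.
Telescoping: Σ = s_(12) − s_(2) = -18864 − (-4) = -18860.

Σ = -18860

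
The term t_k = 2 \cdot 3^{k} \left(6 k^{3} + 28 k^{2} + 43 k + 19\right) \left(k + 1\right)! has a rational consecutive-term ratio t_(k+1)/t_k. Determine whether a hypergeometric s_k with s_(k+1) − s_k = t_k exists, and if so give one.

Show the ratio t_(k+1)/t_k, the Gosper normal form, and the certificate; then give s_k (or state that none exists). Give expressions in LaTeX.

s_k = 2 \cdot 3^{k} \left(2 k^{2} + 2 k - 1\right) \left(k + 1\right)!

r(k) = 3*(6*k**4 + 58*k**3 + 209*k**2 + 330*k + 192)/(6*k**3 + 28*k**2 + 43*k + 19) after simplifying.
Normal form (A,B,C) = (3*k + 6, 1, k**3 + 14*k**2/3 + 43*k/6 + 19/6).
Set up (3*k + 6)·f(k+1) − (1)·f(k) − (k**3 + 14*k**2/3 + 43*k/6 + 19/6) = 0.
deg f ≤ 2 (via 1,0,3).
Solve for f: f(k) = (2*k**2 + 2*k - 1)/6 (degree 2 ≤ 2).
So s_k = (B(k−1)f/C)·t_k = ((2*k**2 + 2*k - 1)/(6*k**3 + 28*k**2 + 43*k + 19))·t_k = 2*3**k*(2*k**2 + 2*k - 1)*factorial(k + 1).
Check: Δs_k = 2*3**k*(6*k**3 + 28*k**2 + 43*k + 19)*factorial(k + 1). ✓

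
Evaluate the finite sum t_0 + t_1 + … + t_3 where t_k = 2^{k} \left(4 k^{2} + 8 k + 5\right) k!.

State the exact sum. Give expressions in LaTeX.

Step 1: r(k) = 2*(4*k**3 + 20*k**2 + 33*k + 17)/(4*k**2 + 8*k + 5).
A = 2*k + 2, B = 1, C = k**2 + 2*k + 5/4.
f must satisfy (2*k + 2)·f(k+1) − (1)·f(k) = k**2 + 2*k + 5/4.
Bound: deg f ≤ 1.
Coefficient equations give f(k) = (2*k + 1)/4.
So s_k = (B(k−1)f/C)·t_k = ((2*k + 1)/(4*k**2 + 8*k + 5))·t_k = 2**k*(2*k + 1)*factorial(k).
Δs = 2**k*(4*k**2 + 8*k + 5)*factorial(k), as required.
Σ_(k=0)^(3) t_k = s_(4) − s_(0) = 3456 − (1) = 3455.

Σ = 3455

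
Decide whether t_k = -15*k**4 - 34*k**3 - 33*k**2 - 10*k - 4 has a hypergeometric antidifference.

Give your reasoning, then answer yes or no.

t_(k+1)/t_k = (15*k**4 + 94*k**3 + 225*k**2 + 238*k + 96)/(15*k**4 + 34*k**3 + 33*k**2 + 10*k + 4).
Gosper form: A/B · C(k+1)/C(k) with A=1, B=1, C=k**4 + 34*k**3/15 + 11*k**2/5 + 2*k/3 + 4/15.
Solve (1)·f(k+1) − (1)·f(k) = k**4 + 34*k**3/15 + 11*k**2/5 + 2*k/3 + 4/15.
Bound: deg f ≤ 5.
Solve for f: f(k) = k*(3*k**4 + k**3 - k**2 - 3*k + 4)/15 (degree 5 ≤ 5).
Then R = B(k−1)f/C = k*(3*k**4 + k**3 - k**2 - 3*k + 4)/(15*k**4 + 34*k**3 + 33*k**2 + 10*k + 4), so s_k = R(k)·t_k = k*(-3*k**4 - k**3 + k**2 + 3*k - 4).
Verify: -15*k**4 - 34*k**3 - 33*k**2 - 10*k - 4 matches t_k.

Yes. s_k = k*(-3*k**4 - k**3 + k**2 + 3*k - 4).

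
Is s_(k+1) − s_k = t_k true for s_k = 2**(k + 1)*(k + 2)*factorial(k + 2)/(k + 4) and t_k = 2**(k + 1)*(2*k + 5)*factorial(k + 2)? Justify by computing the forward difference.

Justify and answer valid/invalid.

Invalid: residual -2**(k + 2)*(2*k**2 + 13*k + 19)*factorial(k + 2)/((k + 4)*(k + 5)) ≠ 0.

s_(k+1) = 2**(k + 2)*(k + 3)*factorial(k + 3)/(k + 5)
s_(k+1) − s_k = 2**(k + 1)*(2*k**3 + 19*k**2 + 59*k + 62)*factorial(k + 2)/((k + 4)*(k + 5))
(s_(k+1) − s_k) − t_k = -2**(k + 2)*(2*k**2 + 13*k + 19)*factorial(k + 2)/((k + 4)*(k + 5))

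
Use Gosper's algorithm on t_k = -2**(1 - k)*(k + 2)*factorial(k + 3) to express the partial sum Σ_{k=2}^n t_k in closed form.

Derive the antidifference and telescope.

S(n) = 120 - 2*factorial(n + 4)/2**n

Step 1: r(k) = (k + 3)*(k + 4)/(2*(k + 2)).
Factor: A=k/2 + 2; B=1; C=k + 2.
f must satisfy (k/2 + 2)·f(k+1) − (1)·f(k) = k + 2.
From deg A=1, deg B=0, deg C=1: d=0.
Solve for f: f(k) = 2 (degree 0 ≤ 0).
R(k) = B(k−1)·f(k)/C(k) = 2/(k + 2); s_k = R·t_k = -2**(2 - k)*factorial(k + 3).
Δs = -2**(1 - k)*(k + 2)*factorial(k + 3), as required.
Evaluate: s_(n+1) = -2**(1 - n)*factorial(n + 4); subtract s_(2) = -120 ⇒ S(n) = 120 - 2*factorial(n + 4)/2**n.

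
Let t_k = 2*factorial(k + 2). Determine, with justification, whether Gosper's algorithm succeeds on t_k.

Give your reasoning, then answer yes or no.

No. Not Gosper-summable.

Compute t_(k+1)/t_k: get k + 3.
Normal form (A,B,C) = (k + 3, 1, 1).
Solve (k + 3)·f(k+1) − (1)·f(k) = 1.
d = -1 from the (1,0,0) case.
Negative degree bound (-1): no f exists, t_k not Gosper-summable.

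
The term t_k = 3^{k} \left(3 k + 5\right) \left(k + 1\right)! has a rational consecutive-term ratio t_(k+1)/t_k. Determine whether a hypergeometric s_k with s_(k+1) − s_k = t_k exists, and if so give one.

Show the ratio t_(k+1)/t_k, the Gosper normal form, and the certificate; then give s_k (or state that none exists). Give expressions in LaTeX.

t_(k+1)/t_k = 3*(k + 2)*(3*k + 8)/(3*k + 5).
Factor: A=3*k + 6; B=1; C=k + 5/3.
Solve (3*k + 6)·f(k+1) − (1)·f(k) = k + 5/3.
From deg A=1, deg B=0, deg C=1: d=0.
Match coefficients ⇒ f(k) = 1/3.
Then R = B(k−1)f/C = 1/(3*k + 5), so s_k = R(k)·t_k = 3**k*factorial(k + 1).
Verify: 3**k*(3*k + 5)*factorial(k + 1) matches t_k.

s_k = 3^{k} \left(k + 1\right)!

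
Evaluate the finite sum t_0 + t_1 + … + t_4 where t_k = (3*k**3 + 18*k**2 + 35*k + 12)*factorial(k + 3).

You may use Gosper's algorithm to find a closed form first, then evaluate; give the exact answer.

Ratio r(k) = (3*k**4 + 39*k**3 + 188*k**2 + 388*k + 272)/(3*k**3 + 18*k**2 + 35*k + 12).
Normal form (A,B,C) = (k + 4, 1, k**3 + 6*k**2 + 35*k/3 + 4).
Set up (k + 4)·f(k+1) − (1)·f(k) − (k**3 + 6*k**2 + 35*k/3 + 4) = 0.
Degrees (1,0,3) ⇒ d ≤ 2.
Match coefficients ⇒ f(k) = (3*k**2 + 3*k - 4)/3.
R(k) = B(k−1)·f(k)/C(k) = (3*k**2 + 3*k - 4)/(3*k**3 + 18*k**2 + 35*k + 12); s_k = R·t_k = (3*k**2 + 3*k - 4)*factorial(k + 3).
Verify: (3*k**3 + 18*k**2 + 35*k + 12)*factorial(k + 3) matches t_k.
Telescoping: Σ = s_(5) − s_(0) = 3467520 − (-24) = 3467544.

Σ = 3467544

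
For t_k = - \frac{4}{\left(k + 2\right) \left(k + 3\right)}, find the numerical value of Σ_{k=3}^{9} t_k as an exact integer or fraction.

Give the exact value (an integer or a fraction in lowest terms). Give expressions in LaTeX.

Σ = -7/15

Ratio r(k) = (k + 2)/(k + 4).
Factor: A=k + 2; B=k + 4; C=1.
Solve (k + 2)·f(k+1) − (k + 3)·f(k) = 1.
Bound: deg f ≤ 1.
Solving with deg f ≤ 1: f(k) = k/2.
Then R = B(k−1)f/C = k*(k + 3)/2, so s_k = R(k)·t_k = -2*k/(k + 2).
Verify: -4/(k**2 + 5*k + 6) matches t_k.
Evaluate s at k=10 and k=3: -5/3 and -6/5; difference -7/15.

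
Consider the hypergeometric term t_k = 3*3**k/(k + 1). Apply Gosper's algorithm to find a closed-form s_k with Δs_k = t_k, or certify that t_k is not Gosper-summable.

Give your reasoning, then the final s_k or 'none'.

Ratio r(k) = 3*(k + 1)/(k + 2).
Normal form (A,B,C) = (3*k + 3, k + 2, 1).
Need (3*k + 3)·f(k+1) − (k + 1)·f(k) = 1.
From deg A=1, deg B=1, deg C=0: d=-1.
deg f ≤ -1 is impossible — no certificate.

none (Gosper's algorithm certifies no s_k)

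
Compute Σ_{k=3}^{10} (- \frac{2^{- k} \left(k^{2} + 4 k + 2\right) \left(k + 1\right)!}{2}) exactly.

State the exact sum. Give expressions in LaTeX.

r(k) = (k + 2)*(4*k + (k + 1)**2 + 6)/(2*(k**2 + 4*k + 2)) after simplifying.
Normal form (A,B,C) = (k/2 + 1, 1, k**2 + 4*k + 2).
Set up (k/2 + 1)·f(k+1) − (1)·f(k) − (k**2 + 4*k + 2) = 0.
Degrees (1,0,2) ⇒ d ≤ 1.
A polynomial solution: f(k) = 2*(k + 3).
So s_k = (B(k−1)f/C)·t_k = (2*(k + 3)/(k**2 + 4*k + 2))·t_k = -(k + 3)*factorial(k + 1)/2**k.
Verify: -(k**2 + 4*k + 2)*factorial(k + 1)/(2*2**k) matches t_k.
Evaluate s at k=11 and k=3: -3274425 and -18; difference -3274407.

Σ = -3274407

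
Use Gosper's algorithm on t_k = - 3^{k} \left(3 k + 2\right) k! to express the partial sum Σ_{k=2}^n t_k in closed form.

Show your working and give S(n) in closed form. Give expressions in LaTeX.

S(n) = - 3 \cdot 3^{n} \left(n + 1\right)! + 18

t_(k+1)/t_k = 3*(k + 1)*(3*k + 5)/(3*k + 2).
Take A(k)=3*k + 3, B(k)=1, C(k)=k + 2/3.
Set up (3*k + 3)·f(k+1) − (1)·f(k) − (k + 2/3) = 0.
Degrees (1,0,1) ⇒ d ≤ 0.
Coefficient equations give f(k) = 1/3.
Get s_k = R·t_k = -3**k*factorial(k) with R(k) = B(k−1)f(k)/C(k) = 1/(3*k + 2).
Verify: -3**k*(3*k + 2)*factorial(k) matches t_k.
Σ_(k=2)^n t_k = s_(n+1) − s_(2) = (-3**(n + 1)*factorial(n + 1)) − (-18), i.e. -3*3**n*factorial(n + 1) + 18.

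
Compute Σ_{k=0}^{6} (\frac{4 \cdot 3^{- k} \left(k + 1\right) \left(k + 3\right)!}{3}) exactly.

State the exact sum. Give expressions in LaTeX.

Ratio r(k) = (k + 2)*(k + 4)/(3*(k + 1)).
Normal form (A,B,C) = (k/3 + 4/3, 1, k + 1).
Need (k/3 + 4/3)·f(k+1) − (1)·f(k) = k + 1.
From deg A=1, deg B=0, deg C=1: d=0.
Match coefficients ⇒ f(k) = 3.
Get s_k = R·t_k = 4*factorial(k + 3)/3**k with R(k) = B(k−1)f(k)/C(k) = 3/(k + 1).
Δs = 4*(k + 1)*factorial(k + 3)/(3*3**k), as required.
Telescoping: Σ = s_(7) − s_(0) = 179200/27 − (24) = 178552/27.

Σ = 178552/27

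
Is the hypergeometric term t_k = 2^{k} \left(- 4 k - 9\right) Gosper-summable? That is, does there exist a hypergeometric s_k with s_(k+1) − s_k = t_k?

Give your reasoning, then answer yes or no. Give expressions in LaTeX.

Compute t_(k+1)/t_k: get 2*(4*k + 13)/(4*k + 9).
So A=2 and B=1, with C=k + 9/4.
Set up (2)·f(k+1) − (1)·f(k) − (k + 9/4) = 0.
From deg A=0, deg B=0, deg C=1: d=1.
Match coefficients ⇒ f(k) = (4*k + 1)/4.
Get s_k = R·t_k = 2**k*(-4*k - 1) with R(k) = B(k−1)f(k)/C(k) = (4*k + 1)/(4*k + 9).
Check: Δs_k = 2**k*(-4*k - 9). ✓

Yes. s_k = 2^{k} \left(- 4 k - 1\right).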